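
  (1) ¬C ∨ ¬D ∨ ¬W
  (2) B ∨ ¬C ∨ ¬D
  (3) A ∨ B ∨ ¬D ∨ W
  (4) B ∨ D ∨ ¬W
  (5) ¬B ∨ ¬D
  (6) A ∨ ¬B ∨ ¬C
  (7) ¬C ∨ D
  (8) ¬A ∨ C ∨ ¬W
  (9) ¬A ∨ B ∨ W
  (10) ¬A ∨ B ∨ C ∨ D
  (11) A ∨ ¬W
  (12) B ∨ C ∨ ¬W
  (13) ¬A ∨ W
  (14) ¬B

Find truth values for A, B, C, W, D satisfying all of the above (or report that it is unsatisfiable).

Unit clause (¬B) forces B = False.
Set A = False.
  then (A ∨ ¬W) forces W = False.
  then (A ∨ B ∨ ¬D ∨ W) forces D = False.
  then (¬C ∨ D) forces C = False.
All clauses satisfied.

A=F, B=F, C=F, W=F, D=F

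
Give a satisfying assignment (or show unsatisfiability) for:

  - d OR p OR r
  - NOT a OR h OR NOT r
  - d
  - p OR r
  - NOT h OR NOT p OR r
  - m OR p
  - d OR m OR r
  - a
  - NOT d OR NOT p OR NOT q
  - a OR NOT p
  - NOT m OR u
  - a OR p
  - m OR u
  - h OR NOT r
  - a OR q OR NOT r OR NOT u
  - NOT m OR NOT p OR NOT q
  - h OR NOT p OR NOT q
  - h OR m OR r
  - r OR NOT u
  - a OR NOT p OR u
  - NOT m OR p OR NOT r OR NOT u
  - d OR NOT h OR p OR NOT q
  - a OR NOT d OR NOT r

h = True; u = True; r = True; p = True; d = True; q = False; m = False; a = True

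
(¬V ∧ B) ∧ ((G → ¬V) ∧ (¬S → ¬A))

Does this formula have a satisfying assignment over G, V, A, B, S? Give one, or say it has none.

G = True; V = False; A = True; B = True; S = True

  ¬V ∧ B = True
    ¬V = True
  (G → ¬V) ∧ (¬S → ¬A) = True
    G → ¬V = True
      ¬V = True
    ¬S → ¬A = True
      ¬S = False
      ¬A = False
Both conjuncts True, so the formula holds.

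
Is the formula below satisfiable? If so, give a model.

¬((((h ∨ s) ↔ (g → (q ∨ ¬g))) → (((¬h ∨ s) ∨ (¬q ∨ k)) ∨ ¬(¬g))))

k = False, g = False, q = True, s = False, h = True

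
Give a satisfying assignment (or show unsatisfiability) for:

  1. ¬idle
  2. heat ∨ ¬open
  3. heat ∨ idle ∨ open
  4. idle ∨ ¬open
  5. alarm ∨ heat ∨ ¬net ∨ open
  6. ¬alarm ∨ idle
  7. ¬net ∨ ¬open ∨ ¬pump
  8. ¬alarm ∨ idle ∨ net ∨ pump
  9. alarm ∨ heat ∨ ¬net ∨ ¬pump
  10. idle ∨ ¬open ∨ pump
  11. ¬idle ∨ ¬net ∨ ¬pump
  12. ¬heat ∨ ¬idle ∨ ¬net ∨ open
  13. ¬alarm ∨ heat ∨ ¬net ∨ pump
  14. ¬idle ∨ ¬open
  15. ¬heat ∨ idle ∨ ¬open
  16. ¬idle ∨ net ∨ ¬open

pump=T, alarm=F, heat=T, open=F, idle=F, net=T

Unit clause (¬idle) forces idle = False.
In (idle ∨ ¬open) only ¬open is left, so open = False.
In (¬alarm ∨ idle) only ¬alarm is left, so alarm = False.
In (heat ∨ idle ∨ open) only heat is left, so heat = True.
Set pump = True.
Set net = True.
All clauses satisfied.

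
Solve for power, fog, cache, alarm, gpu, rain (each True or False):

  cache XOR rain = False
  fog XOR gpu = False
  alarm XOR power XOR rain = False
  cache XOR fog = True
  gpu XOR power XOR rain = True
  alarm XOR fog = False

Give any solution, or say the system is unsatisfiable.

No satisfying assignment exists.

Adding constraints 2, 3, 5, 6 mod 2: every variable appears an even number of times on the left, so the left side is 0.
But the right sides sum to 1 (mod 2). 0 ≠ 1 — the system is inconsistent.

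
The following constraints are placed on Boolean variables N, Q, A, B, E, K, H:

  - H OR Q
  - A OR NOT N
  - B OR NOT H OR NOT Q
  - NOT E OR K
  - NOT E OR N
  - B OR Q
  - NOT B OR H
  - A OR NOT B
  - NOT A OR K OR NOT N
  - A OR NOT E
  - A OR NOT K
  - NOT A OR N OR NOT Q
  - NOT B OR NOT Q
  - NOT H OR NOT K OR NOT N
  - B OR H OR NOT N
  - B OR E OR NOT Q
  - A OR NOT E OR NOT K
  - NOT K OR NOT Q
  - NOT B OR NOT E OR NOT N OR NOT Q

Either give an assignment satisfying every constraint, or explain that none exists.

N = False; Q = False; A = True; B = True; E = False; K = True; H = True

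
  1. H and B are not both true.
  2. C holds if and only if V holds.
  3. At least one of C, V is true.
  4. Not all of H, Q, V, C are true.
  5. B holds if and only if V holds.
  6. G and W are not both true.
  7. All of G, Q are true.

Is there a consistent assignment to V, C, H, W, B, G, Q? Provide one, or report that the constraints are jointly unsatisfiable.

V = True, C = True, H = False, W = False, B = True, G = True, Q = True

  (1) H=F, B=T — not both ✓
  (2) C=T, V=T — same ✓
  (3) {C, V}: 2 true — at least one ✓
  (4) {H, Q, V, C}: 3/4 true — not all ✓
  (5) B=T, V=T — same ✓
  (6) G=T, W=F — not both ✓
  (7) {G, Q}: all 2 true ✓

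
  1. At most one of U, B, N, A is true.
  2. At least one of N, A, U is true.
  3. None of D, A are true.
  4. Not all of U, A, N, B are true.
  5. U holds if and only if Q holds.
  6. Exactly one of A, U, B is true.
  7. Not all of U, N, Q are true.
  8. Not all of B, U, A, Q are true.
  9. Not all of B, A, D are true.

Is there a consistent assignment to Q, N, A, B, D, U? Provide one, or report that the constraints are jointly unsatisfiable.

Q: True, N: False, A: False, B: False, D: False, U: True

  (1) {U, B, N, A}: 1 true — at most one ✓
  (2) {N, A, U}: 1 true — at least one ✓
  (3) {D, A}: 0 true — none ✓
  (4) {U, A, N, B}: 1/4 true — not all ✓
  (5) U=T, Q=T — same ✓
  (6) {A, U, B}: 1 true — exactly one ✓
  (7) {U, N, Q}: 2/3 true — not all ✓
  (8) {B, U, A, Q}: 2/4 true — not all ✓
  (9) {B, A, D}: 0/3 true — not all ✓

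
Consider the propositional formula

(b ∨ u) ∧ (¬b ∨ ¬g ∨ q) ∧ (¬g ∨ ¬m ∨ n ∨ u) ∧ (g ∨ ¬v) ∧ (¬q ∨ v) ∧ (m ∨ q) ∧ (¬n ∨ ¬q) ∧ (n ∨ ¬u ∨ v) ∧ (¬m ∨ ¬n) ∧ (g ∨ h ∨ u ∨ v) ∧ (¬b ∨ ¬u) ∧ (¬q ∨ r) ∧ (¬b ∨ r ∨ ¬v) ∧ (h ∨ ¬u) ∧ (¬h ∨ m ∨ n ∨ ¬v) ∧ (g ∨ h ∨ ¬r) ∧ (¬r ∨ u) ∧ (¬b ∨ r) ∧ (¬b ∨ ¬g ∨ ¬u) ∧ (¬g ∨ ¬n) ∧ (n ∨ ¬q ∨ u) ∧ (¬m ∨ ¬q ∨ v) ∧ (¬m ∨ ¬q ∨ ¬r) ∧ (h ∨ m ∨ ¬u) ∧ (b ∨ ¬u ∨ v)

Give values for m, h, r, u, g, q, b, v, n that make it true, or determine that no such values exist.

m = True, h = True, r = True, u = True, g = True, q = False, b = False, v = True, n = False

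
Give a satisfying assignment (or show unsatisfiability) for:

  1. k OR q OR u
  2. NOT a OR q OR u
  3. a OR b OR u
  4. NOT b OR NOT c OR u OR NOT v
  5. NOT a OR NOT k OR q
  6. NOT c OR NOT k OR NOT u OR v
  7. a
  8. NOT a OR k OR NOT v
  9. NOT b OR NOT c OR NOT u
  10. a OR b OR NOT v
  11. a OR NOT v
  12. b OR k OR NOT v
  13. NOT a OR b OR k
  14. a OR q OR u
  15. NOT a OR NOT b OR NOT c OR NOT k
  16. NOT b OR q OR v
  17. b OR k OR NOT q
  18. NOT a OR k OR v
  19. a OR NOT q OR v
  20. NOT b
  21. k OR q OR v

Unit clause (a) forces a = True.
Unit clause (NOT b) forces b = False.
In (NOT a OR b OR k) only k is left, so k = True.
In (NOT a OR NOT k OR q) only q is left, so q = True.
Set c = False.
Set u = False.
Set v = True.
All clauses satisfied.

c: False; u: False; a: True; b: False; k: True; v: True; q: True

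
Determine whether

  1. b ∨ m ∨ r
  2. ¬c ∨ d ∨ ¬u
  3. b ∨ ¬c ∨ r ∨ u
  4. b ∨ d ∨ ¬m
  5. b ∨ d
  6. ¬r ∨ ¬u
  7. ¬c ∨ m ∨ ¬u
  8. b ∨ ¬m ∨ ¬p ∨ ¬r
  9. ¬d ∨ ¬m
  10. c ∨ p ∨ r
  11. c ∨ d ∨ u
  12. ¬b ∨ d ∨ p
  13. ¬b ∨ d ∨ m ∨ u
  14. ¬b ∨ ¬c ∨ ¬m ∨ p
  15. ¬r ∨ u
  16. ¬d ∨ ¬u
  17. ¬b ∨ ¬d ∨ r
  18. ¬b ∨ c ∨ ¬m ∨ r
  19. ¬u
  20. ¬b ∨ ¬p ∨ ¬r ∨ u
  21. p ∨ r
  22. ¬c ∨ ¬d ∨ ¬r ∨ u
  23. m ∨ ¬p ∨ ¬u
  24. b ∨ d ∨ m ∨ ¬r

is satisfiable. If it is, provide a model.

Unit clause (¬u) forces u = False.
In (¬r ∨ u) only ¬r is left, so r = False.
In (p ∨ r) only p is left, so p = True.
Set d = False.
  then (b ∨ d) forces b = True.
  then (c ∨ d ∨ u) forces c = True.
  then (¬b ∨ d ∨ m ∨ u) forces m = True.
All clauses satisfied.

r = False, d = False, m = True, c = True, u = False, b = True, p = True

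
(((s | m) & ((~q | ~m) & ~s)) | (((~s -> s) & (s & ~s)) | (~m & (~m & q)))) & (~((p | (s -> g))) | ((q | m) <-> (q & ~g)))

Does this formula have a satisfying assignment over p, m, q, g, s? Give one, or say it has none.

p = False, m = False, q = True, g = False, s = True

  ((s | m) & ((~q | ~m) & ~s)) | (((~s -> s) & (s & ~s)) | (~m & (~m & q))) = True
    (s | m) & ((~q | ~m) & ~s) = False
      s | m = True
      (~q | ~m) & ~s = False
        ~q | ~m = True
          ~q = False
          ~m = True
        ~s = False
    ((~s -> s) & (s & ~s)) | (~m & (~m & q)) = True
      (~s -> s) & (s & ~s) = False
        ~s -> s = True
          ~s = False
        s & ~s = False
          ~s = False
      ~m & (~m & q) = True
        ~m = True
        ~m & q = True
          ~m = True
  ~((p | (s -> g))) | ((q | m) <-> (q & ~g)) = True
    ~((p | (s -> g))) = True
      p | (s -> g) = False
        s -> g = False
    (q | m) <-> (q & ~g) = True
      q | m = True
      q & ~g = True
        ~g = True
Both conjuncts True, so the formula holds.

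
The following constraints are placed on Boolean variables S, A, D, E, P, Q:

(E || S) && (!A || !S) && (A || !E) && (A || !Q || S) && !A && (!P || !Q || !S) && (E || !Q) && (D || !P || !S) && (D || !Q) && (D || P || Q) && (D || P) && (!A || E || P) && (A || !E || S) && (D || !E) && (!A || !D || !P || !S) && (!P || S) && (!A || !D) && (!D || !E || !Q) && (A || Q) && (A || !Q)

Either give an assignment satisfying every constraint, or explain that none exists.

No satisfying assignment exists.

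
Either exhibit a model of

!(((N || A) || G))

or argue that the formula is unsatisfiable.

G: False; N: False; A: False

  !(((N || A) || G)) = True
    (N || A) || G = False
      N || A = False
The formula evaluates to True.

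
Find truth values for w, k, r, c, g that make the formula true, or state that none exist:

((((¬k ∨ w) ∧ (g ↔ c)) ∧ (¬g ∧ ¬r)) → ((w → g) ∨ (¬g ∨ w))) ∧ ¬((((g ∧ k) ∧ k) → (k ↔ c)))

w: True, k: True, r: False, c: False, g: True

  (((¬k ∨ w) ∧ (g ↔ c)) ∧ (¬g ∧ ¬r)) → ((w → g) ∨ (¬g ∨ w)) = True
    ((¬k ∨ w) ∧ (g ↔ c)) ∧ (¬g ∧ ¬r) = False
      (¬k ∨ w) ∧ (g ↔ c) = False
        ¬k ∨ w = True
          ¬k = False
        g ↔ c = False
      ¬g ∧ ¬r = False
        ¬g = False
        ¬r = True
    (w → g) ∨ (¬g ∨ w) = True
      w → g = True
      ¬g ∨ w = True
        ¬g = False
  ¬((((g ∧ k) ∧ k) → (k ↔ c))) = True
    ((g ∧ k) ∧ k) → (k ↔ c) = False
      (g ∧ k) ∧ k = True
        g ∧ k = True
      k ↔ c = False
Both conjuncts True, so the formula holds.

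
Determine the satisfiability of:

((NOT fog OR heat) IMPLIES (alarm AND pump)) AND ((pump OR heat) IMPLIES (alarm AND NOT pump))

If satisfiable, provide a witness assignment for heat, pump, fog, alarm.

heat: False; pump: False; fog: True; alarm: False

  (NOT fog OR heat) IMPLIES (alarm AND pump) = True
    NOT fog OR heat = False
      NOT fog = False
    alarm AND pump = False
  (pump OR heat) IMPLIES (alarm AND NOT pump) = True
    pump OR heat = False
    alarm AND NOT pump = False
      NOT pump = True
Both conjuncts True, so the formula holds.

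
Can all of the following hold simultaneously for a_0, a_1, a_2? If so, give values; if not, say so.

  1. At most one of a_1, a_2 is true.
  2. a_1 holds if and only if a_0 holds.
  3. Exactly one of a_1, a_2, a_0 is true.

a_0=F; a_1=F; a_2=T

  (1) {a_1, a_2}: 1 true — at most one ✓
  (2) a_1=F, a_0=F — same ✓
  (3) {a_1, a_2, a_0}: 1 true — exactly one ✓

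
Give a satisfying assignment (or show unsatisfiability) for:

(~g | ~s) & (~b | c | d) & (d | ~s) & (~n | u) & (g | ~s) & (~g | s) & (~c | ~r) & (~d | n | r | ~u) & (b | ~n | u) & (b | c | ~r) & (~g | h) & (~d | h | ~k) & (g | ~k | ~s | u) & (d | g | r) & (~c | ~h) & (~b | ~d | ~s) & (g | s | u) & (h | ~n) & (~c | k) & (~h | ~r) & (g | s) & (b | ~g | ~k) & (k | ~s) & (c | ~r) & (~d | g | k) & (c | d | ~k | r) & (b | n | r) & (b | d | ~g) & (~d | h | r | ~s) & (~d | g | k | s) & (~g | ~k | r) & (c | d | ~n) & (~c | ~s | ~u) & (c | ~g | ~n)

UNSATISFIABLE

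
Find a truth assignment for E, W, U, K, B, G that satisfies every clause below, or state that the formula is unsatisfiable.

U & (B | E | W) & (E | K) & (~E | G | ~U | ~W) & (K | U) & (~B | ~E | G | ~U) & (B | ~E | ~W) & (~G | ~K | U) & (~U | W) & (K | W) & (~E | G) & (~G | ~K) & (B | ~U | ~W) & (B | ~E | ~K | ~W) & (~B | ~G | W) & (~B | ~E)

E: False, W: True, U: True, K: True, B: True, G: False

Unit clause (U) forces U = True.
In (~U | W) only W is left, so W = True.
In (B | ~U | ~W) only B is left, so B = True.
In (~B | ~E) only ~E is left, so E = False.
In (E | K) only K is left, so K = True.
In (~G | ~K) only ~G is left, so G = False.
All clauses satisfied.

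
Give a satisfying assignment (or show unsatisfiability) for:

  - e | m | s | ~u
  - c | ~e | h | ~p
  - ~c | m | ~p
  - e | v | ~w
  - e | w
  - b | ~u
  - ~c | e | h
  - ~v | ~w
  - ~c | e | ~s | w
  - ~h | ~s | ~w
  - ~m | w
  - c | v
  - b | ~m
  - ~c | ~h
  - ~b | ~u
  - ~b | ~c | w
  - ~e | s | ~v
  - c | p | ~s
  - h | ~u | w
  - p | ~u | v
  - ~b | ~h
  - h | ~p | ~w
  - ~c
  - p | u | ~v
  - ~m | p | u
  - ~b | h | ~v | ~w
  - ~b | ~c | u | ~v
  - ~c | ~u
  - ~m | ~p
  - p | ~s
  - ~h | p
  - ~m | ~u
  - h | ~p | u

Unit clause (~c) forces c = False.
In (c | v) only v is left, so v = True.
In (~v | ~w) only ~w is left, so w = False.
In (~m | w) only ~m is left, so m = False.
In (e | w) only e is left, so e = True.
In (~e | s | ~v) only s is left, so s = True.
In (c | p | ~s) only p is left, so p = True.
In (c | ~e | h | ~p) only h is left, so h = True.
In (~b | ~h) only ~b is left, so b = False.
In (b | ~u) only ~u is left, so u = False.
All clauses satisfied.

m: False, s: True, h: True, b: False, u: False, w: False, c: False, e: True, p: True, v: True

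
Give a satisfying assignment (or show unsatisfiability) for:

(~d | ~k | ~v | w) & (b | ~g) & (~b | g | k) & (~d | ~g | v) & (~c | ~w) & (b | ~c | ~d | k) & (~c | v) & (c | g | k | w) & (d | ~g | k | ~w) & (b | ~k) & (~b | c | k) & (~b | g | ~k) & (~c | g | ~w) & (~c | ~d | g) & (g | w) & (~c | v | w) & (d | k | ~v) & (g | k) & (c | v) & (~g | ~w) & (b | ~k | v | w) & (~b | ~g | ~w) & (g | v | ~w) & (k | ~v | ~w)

Set k = True.
  then (b | ~k) forces b = True.
  then (~b | g | ~k) forces g = True.
  then (~g | ~w) forces w = False.
Set c = True.
  then (~c | v) forces v = True.
  then (~d | ~k | ~v | w) forces d = False.
All clauses satisfied.

k = True; c = True; w = False; g = True; d = False; v = True; b = True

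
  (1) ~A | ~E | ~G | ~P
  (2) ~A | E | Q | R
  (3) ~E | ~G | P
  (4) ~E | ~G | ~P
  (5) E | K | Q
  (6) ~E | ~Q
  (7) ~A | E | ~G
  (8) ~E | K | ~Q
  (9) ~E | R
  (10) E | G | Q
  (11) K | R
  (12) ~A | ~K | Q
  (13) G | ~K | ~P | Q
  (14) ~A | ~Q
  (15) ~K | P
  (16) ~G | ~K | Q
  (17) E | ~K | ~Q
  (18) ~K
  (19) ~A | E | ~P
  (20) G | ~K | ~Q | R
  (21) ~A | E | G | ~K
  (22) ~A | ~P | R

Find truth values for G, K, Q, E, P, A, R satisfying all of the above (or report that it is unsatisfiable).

G = False, K = False, Q = False, E = True, P = True, A = False, R = True

Unit clause (~K) forces K = False.
In (K | R) only R is left, so R = True.
Set G = False.
Set Q = False.
  then (E | K | Q) forces E = True.
Set P = True.
Set A = False.
All clauses satisfied.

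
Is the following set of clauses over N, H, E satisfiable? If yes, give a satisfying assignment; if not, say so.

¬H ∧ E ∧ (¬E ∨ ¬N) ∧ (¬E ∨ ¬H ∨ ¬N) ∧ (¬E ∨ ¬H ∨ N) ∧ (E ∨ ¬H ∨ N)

N=F, H=F, E=T

Unit clause (¬H) forces H = False.
Unit clause (E) forces E = True.
In (¬E ∨ ¬N) only ¬N is left, so N = False.
Check each clause:
  (¬H): ¬H holds.
  (E): E holds.
  (¬E ∨ ¬N): ¬N holds.
  (¬E ∨ ¬H ∨ ¬N): ¬H holds.
  (¬E ∨ ¬H ∨ N): ¬H holds.
  (E ∨ ¬H ∨ N): E holds.
All clauses satisfied.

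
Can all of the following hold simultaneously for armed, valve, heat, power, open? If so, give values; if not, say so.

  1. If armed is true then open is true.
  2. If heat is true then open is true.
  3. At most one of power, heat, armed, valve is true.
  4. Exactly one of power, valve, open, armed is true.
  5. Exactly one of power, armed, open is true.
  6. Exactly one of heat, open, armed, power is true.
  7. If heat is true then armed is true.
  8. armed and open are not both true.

armed: False; valve: False; heat: False; power: False; open: True

  (1) armed=F ⇒ open: vacuous ✓
  (2) heat=F ⇒ open: vacuous ✓
  (3) {power, heat, armed, valve}: 0 true — at most one ✓
  (4) {power, valve, open, armed}: 1 true — exactly one ✓
  (5) {power, armed, open}: 1 true — exactly one ✓
  (6) {heat, open, armed, power}: 1 true — exactly one ✓
  (7) heat=F ⇒ armed: vacuous ✓
  (8) armed=F, open=T — not both ✓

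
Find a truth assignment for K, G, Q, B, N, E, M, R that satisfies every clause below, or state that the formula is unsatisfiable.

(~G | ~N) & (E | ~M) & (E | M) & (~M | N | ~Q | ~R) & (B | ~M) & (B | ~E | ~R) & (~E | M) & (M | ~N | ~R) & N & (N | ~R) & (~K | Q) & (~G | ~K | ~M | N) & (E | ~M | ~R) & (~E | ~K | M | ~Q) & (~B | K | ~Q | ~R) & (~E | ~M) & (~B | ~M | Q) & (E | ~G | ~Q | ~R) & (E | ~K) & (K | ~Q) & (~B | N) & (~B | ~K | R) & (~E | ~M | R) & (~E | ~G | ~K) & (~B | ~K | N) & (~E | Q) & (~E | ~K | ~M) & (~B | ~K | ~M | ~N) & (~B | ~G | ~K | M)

Case E = True:
  (~E | M) forces M = True.
  Clause (~E | ~M) is falsified — contradiction.
Case E = False:
  (E | ~M) forces M = False.
  Clause (E | M) is falsified — contradiction.
Both cases fail, so the formula is unsatisfiable.

No satisfying assignment exists.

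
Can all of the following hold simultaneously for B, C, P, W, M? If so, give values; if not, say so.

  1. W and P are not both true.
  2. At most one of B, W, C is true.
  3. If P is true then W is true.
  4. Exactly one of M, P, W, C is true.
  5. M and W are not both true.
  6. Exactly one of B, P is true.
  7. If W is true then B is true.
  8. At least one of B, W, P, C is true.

B=T, C=F, P=F, W=F, M=T

  (1) W=F, P=F — not both ✓
  (2) {B, W, C}: 1 true — at most one ✓
  (3) P=F ⇒ W: vacuous ✓
  (4) {M, P, W, C}: 1 true — exactly one ✓
  (5) M=T, W=F — not both ✓
  (6) {B, P}: 1 true — exactly one ✓
  (7) W=F ⇒ B: vacuous ✓
  (8) {B, W, P, C}: 1 true — at least one ✓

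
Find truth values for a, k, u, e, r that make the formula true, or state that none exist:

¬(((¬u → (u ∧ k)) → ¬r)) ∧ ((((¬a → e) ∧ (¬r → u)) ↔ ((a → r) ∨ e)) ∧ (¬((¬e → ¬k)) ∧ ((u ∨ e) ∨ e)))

a: True, k: True, u: True, e: False, r: True

  ¬(((¬u → (u ∧ k)) → ¬r)) = True
    (¬u → (u ∧ k)) → ¬r = False
      ¬u → (u ∧ k) = True
        ¬u = False
        u ∧ k = True
      ¬r = False
  (((¬a → e) ∧ (¬r → u)) ↔ ((a → r) ∨ e)) ∧ (¬((¬e → ¬k)) ∧ ((u ∨ e) ∨ e)) = True
    ((¬a → e) ∧ (¬r → u)) ↔ ((a → r) ∨ e) = True
      (¬a → e) ∧ (¬r → u) = True
        ¬a → e = True
          ¬a = False
        ¬r → u = True
          ¬r = False
      (a → r) ∨ e = True
        a → r = True
    ¬((¬e → ¬k)) ∧ ((u ∨ e) ∨ e) = True
      ¬((¬e → ¬k)) = True
        ¬e → ¬k = False
          ¬e = True
          ¬k = False
      (u ∨ e) ∨ e = True
        u ∨ e = True
Both conjuncts True, so the formula holds.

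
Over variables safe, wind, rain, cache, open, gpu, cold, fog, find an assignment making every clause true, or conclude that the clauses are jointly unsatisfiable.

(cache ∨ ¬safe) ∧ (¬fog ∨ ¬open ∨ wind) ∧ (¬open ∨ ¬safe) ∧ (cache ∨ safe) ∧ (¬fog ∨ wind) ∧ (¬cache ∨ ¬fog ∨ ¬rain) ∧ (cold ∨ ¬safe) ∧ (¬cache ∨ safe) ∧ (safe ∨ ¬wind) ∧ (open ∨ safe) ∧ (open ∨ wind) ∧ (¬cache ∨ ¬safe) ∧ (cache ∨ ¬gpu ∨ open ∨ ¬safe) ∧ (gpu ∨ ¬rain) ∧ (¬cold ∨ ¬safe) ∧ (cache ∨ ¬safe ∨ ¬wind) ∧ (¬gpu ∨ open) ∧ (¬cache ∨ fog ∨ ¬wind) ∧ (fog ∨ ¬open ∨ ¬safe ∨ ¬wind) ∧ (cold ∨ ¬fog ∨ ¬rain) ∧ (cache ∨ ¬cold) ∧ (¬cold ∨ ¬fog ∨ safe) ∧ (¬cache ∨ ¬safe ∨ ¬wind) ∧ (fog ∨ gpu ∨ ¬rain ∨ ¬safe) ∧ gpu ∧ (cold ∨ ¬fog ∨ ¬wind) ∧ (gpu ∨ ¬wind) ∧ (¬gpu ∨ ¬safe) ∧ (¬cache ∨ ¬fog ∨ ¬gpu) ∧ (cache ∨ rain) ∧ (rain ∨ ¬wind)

Case safe = True:
  (cache ∨ ¬safe) forces cache = True.
  Clause (¬cache ∨ ¬safe) is falsified — contradiction.
Case safe = False:
  (cache ∨ safe) forces cache = True.
  Clause (¬cache ∨ safe) is falsified — contradiction.
Both cases fail, so the formula is unsatisfiable.

Unsatisfiable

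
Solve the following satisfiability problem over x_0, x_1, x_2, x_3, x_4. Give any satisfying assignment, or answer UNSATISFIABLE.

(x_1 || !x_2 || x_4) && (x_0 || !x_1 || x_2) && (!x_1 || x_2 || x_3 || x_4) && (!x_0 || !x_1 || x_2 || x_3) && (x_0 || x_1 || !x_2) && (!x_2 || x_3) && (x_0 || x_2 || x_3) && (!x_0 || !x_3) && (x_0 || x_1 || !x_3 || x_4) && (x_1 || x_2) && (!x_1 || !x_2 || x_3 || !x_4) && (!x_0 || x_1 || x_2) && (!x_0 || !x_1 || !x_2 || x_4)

Set x_0 = False.
Set x_1 = True.
  then (x_0 || !x_1 || x_2) forces x_2 = True.
  then (!x_2 || x_3) forces x_3 = True.
Set x_4 = False.
All clauses satisfied.

x_0 = False; x_1 = True; x_2 = True; x_3 = True; x_4 = False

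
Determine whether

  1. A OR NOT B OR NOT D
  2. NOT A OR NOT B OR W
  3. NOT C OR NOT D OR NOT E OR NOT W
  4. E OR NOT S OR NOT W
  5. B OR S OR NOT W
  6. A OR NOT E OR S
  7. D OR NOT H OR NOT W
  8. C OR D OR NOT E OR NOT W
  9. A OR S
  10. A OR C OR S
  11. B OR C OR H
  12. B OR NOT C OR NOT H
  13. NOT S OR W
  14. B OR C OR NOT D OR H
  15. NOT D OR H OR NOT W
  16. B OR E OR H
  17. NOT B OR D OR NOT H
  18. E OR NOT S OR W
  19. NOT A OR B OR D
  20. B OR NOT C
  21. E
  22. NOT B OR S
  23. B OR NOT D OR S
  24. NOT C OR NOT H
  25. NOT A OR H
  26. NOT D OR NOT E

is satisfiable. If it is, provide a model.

D = False, S = True, H = False, W = True, C = True, B = True, A = False, E = True

Unit clause (E) forces E = True.
In (NOT D OR NOT E) only NOT D is left, so D = False.
Try S = False:
  (A OR NOT E OR S) forces A = True.
  (NOT A OR B OR D) forces B = True.
  clause (NOT B OR S) is falsified — backtrack.
So S = True.
  then (NOT S OR W) forces W = True.
  then (D OR NOT H OR NOT W) forces H = False.
  then (C OR D OR NOT E OR NOT W) forces C = True.
  then (B OR NOT C) forces B = True.
  then (NOT A OR H) forces A = False.
All clauses satisfied.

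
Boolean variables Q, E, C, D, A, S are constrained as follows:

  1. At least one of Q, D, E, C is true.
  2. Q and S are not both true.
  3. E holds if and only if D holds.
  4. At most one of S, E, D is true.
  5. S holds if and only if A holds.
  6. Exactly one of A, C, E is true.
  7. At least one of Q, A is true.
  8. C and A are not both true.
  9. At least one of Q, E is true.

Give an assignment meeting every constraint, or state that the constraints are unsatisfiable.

Q=T; E=F; C=T; D=F; A=F; S=F

  (1) {Q, D, E, C}: 2 true — at least one ✓
  (2) Q=T, S=F — not both ✓
  (3) E=F, D=F — same ✓
  (4) {S, E, D}: 0 true — at most one ✓
  (5) S=F, A=F — same ✓
  (6) {A, C, E}: 1 true — exactly one ✓
  (7) {Q, A}: 1 true — at least one ✓
  (8) C=T, A=F — not both ✓
  (9) {Q, E}: 1 true — at least one ✓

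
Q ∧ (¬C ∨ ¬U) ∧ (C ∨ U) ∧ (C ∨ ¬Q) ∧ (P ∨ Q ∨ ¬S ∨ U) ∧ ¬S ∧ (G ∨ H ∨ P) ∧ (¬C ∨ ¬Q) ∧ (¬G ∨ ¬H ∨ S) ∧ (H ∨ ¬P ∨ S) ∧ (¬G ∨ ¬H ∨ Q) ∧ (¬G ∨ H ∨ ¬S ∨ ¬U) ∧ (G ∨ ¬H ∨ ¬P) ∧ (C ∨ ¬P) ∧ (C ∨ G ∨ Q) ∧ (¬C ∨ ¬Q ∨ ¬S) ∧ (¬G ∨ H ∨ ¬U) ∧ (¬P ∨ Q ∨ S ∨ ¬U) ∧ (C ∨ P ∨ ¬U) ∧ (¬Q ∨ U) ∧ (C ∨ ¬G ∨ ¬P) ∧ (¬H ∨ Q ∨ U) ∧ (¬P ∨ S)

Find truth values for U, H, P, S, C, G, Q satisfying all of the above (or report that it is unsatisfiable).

Case Q = True:
  (C ∨ ¬Q) forces C = True.
  Clause (¬C ∨ ¬Q) is falsified — contradiction.
Case Q = False:
  Clause (Q) is falsified — contradiction.
Both cases fail, so the formula is unsatisfiable.

Unsatisfiable — no assignment works.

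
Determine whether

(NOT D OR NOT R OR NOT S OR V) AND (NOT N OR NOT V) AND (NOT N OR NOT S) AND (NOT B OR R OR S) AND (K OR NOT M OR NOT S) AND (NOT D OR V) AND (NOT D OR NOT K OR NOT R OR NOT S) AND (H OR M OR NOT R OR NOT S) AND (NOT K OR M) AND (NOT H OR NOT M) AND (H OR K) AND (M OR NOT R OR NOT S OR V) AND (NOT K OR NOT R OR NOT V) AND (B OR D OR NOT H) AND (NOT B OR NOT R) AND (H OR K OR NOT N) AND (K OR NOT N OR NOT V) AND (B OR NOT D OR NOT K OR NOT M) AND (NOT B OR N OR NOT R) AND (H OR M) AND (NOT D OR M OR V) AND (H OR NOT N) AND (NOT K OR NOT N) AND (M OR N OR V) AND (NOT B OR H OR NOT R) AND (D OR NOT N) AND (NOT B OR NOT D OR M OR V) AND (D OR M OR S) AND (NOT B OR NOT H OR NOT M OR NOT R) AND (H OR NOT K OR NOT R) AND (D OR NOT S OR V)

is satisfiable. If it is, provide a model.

Set R = False.
Set D = True.
  then (NOT D OR V) forces V = True.
  then (NOT N OR NOT V) forces N = False.
Set M = False.
  then (NOT K OR M) forces K = False.
  then (H OR K) forces H = True.
Set S = True.
Set B = False.
All clauses satisfied.

R = False, D = True, M = False, S = True, V = True, K = False, B = False, N = False, H = True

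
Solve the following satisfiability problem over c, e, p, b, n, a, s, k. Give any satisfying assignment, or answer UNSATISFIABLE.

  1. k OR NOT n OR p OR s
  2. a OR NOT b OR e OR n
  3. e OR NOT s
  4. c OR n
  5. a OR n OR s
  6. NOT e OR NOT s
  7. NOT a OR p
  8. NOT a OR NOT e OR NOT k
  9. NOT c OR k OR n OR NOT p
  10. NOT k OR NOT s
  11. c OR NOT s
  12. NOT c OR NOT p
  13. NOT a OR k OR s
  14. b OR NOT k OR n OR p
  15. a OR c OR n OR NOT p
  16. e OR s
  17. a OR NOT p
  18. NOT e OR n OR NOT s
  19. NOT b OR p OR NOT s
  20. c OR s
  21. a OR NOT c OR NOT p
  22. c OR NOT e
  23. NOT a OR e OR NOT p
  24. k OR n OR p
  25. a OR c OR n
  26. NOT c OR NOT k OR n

c = True, e = True, p = False, b = False, n = True, a = False, s = False, k = True

Try c = False:
  (c OR n) forces n = True.
  (c OR NOT s) forces s = False.
  clause (c OR s) is falsified — backtrack.
So c = True.
  then (NOT c OR NOT p) forces p = False.
  then (NOT a OR p) forces a = False.
Set e = True.
  then (NOT e OR NOT s) forces s = False.
  then (a OR n OR s) forces n = True.
  then (k OR NOT n OR p OR s) forces k = True.
Set b = False.
All clauses satisfied.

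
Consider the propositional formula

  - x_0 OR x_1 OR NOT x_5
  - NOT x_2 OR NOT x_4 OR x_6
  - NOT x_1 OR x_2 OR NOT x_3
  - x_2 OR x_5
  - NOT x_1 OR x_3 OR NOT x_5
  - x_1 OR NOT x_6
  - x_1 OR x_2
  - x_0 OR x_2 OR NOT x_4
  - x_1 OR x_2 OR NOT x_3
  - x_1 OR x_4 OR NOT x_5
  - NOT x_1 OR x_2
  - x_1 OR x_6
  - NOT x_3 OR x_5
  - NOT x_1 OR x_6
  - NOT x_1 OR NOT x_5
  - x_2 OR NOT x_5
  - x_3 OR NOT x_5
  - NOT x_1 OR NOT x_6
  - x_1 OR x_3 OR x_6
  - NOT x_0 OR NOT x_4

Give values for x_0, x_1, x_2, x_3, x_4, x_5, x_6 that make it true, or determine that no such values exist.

Unsatisfiable

Case x_6 = True:
  (x_1 OR NOT x_6) forces x_1 = True.
  Clause (NOT x_1 OR NOT x_6) is falsified — contradiction.
Case x_6 = False:
  (x_1 OR x_6) forces x_1 = True.
  Clause (NOT x_1 OR x_6) is falsified — contradiction.
Both cases fail, so the formula is unsatisfiable.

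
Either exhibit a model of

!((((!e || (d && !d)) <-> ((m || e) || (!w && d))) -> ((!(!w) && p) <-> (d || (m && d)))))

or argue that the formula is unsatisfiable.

p = True; m = True; d = True; e = False; w = False

  !((((!e || (d && !d)) <-> ((m || e) || (!w && d))) -> ((!(!w) && p) <-> (d || (m && d))))) = True
    ((!e || (d && !d)) <-> ((m || e) || (!w && d))) -> ((!(!w) && p) <-> (d || (m && d))) = False
      (!e || (d && !d)) <-> ((m || e) || (!w && d)) = True
        !e || (d && !d) = True
          !e = True
          d && !d = False
            !d = False
        (m || e) || (!w && d) = True
          m || e = True
          !w && d = True
            !w = True
      (!(!w) && p) <-> (d || (m && d)) = False
        !(!w) && p = False
          !(!w) = False
            !w = True
        d || (m && d) = True
          m && d = True
The formula evaluates to True.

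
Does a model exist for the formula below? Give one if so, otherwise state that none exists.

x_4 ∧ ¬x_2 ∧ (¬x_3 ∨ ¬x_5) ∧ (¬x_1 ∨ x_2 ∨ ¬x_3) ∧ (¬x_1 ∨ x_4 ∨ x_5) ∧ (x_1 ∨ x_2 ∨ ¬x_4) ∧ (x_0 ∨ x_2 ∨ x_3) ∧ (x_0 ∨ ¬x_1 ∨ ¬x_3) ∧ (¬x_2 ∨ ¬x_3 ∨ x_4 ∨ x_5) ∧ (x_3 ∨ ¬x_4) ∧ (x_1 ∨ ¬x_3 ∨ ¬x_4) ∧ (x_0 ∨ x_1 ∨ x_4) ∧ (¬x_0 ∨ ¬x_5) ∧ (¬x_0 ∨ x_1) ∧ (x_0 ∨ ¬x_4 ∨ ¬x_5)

Case x_2 = True:
  Clause (¬x_2) is falsified — contradiction.
Case x_2 = False:
  (x_4) forces x_4 = True.
  (x_1 ∨ x_2 ∨ ¬x_4) forces x_1 = True.
  (¬x_1 ∨ x_2 ∨ ¬x_3) forces x_3 = False.
  Clause (x_3 ∨ ¬x_4) is falsified — contradiction.
Both cases fail, so the formula is unsatisfiable.

Unsatisfiable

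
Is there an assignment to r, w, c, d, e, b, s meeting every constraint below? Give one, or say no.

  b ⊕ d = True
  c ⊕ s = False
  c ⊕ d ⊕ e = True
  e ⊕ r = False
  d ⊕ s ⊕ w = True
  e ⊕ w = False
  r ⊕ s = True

r: True, w: True, c: False, d: False, e: True, b: True, s: False

b ⊕ d = T ⊕ F = True ✓
c ⊕ s = F ⊕ F = False ✓
c ⊕ d ⊕ e = F ⊕ F ⊕ T = True ✓
e ⊕ r = T ⊕ T = False ✓
d ⊕ s ⊕ w = F ⊕ F ⊕ T = True ✓
e ⊕ w = T ⊕ T = False ✓
r ⊕ s = T ⊕ F = True ✓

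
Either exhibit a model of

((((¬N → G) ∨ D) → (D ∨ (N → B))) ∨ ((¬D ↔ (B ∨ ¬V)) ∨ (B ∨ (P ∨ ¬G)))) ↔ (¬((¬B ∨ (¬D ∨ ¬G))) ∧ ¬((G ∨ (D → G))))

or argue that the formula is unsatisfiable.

B: False, P: False, G: True, V: True, D: False, N: True

  ((((¬N → G) ∨ D) → (D ∨ (N → B))) ∨ ((¬D ↔ (B ∨ ¬V)) ∨ (B ∨ (P ∨ ¬G)))) ↔ (¬((¬B ∨ (¬D ∨ ¬G))) ∧ ¬((G ∨ (D → G)))) = True
    (((¬N → G) ∨ D) → (D ∨ (N → B))) ∨ ((¬D ↔ (B ∨ ¬V)) ∨ (B ∨ (P ∨ ¬G))) = False
      ((¬N → G) ∨ D) → (D ∨ (N → B)) = False
        (¬N → G) ∨ D = True
          ¬N → G = True
            ¬N = False
        D ∨ (N → B) = False
          N → B = False
      (¬D ↔ (B ∨ ¬V)) ∨ (B ∨ (P ∨ ¬G)) = False
        ¬D ↔ (B ∨ ¬V) = False
          ¬D = True
          B ∨ ¬V = False
            ¬V = False
        B ∨ (P ∨ ¬G) = False
          P ∨ ¬G = False
            ¬G = False
    ¬((¬B ∨ (¬D ∨ ¬G))) ∧ ¬((G ∨ (D → G))) = False
      ¬((¬B ∨ (¬D ∨ ¬G))) = False
        ¬B ∨ (¬D ∨ ¬G) = True
          ¬B = True
          ¬D ∨ ¬G = True
            ¬D = True
            ¬G = False
      ¬((G ∨ (D → G))) = False
        G ∨ (D → G) = True
          D → G = True
The formula evaluates to True.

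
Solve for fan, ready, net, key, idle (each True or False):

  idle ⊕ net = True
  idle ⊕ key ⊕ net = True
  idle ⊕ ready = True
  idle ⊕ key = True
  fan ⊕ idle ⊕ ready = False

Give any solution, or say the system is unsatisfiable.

fan=T, ready=F, net=F, key=F, idle=T

idle ⊕ net = T ⊕ F = True ✓
idle ⊕ key ⊕ net = T ⊕ F ⊕ F = True ✓
idle ⊕ ready = T ⊕ F = True ✓
idle ⊕ key = T ⊕ F = True ✓
fan ⊕ idle ⊕ ready = T ⊕ T ⊕ F = False ✓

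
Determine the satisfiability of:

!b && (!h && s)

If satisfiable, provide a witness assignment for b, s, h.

b = False, s = True, h = False

  !b = True
  !h && s = True
    !h = True
Both conjuncts True, so the formula holds.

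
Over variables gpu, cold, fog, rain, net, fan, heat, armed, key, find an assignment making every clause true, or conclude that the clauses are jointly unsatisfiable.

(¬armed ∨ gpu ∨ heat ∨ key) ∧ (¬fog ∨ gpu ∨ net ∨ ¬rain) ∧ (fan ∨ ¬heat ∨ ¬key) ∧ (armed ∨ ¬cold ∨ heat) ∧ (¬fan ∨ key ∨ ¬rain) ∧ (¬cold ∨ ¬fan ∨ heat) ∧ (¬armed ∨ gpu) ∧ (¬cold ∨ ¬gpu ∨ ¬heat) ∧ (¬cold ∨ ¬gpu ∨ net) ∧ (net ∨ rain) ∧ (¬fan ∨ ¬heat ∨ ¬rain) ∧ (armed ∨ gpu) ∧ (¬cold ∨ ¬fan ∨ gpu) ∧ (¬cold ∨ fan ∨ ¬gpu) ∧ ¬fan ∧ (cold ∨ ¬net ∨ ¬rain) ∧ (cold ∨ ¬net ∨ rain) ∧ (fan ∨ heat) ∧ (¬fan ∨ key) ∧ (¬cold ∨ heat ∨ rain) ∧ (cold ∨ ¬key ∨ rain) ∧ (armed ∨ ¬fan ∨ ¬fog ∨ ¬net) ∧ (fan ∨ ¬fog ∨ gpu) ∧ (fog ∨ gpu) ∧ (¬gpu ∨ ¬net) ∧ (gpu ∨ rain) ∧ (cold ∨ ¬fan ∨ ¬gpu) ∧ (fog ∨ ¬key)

Unit clause (¬fan) forces fan = False.
In (fan ∨ heat) only heat is left, so heat = True.
In (fan ∨ ¬heat ∨ ¬key) only ¬key is left, so key = False.
Try gpu = False:
  (¬armed ∨ gpu) forces armed = False.
  clause (armed ∨ gpu) is falsified — backtrack.
So gpu = True.
  then (¬cold ∨ ¬gpu ∨ ¬heat) forces cold = False.
  then (¬gpu ∨ ¬net) forces net = False.
  then (net ∨ rain) forces rain = True.
Set fog = True.
Set armed = True.
All clauses satisfied.

gpu=T; cold=F; fog=T; rain=T; net=F; fan=F; heat=T; armed=T; key=F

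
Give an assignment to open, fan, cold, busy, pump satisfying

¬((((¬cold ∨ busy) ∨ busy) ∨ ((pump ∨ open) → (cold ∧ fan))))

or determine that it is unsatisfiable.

open=T; fan=F; cold=T; busy=F; pump=T

  ¬((((¬cold ∨ busy) ∨ busy) ∨ ((pump ∨ open) → (cold ∧ fan)))) = True
    ((¬cold ∨ busy) ∨ busy) ∨ ((pump ∨ open) → (cold ∧ fan)) = False
      (¬cold ∨ busy) ∨ busy = False
        ¬cold ∨ busy = False
          ¬cold = False
      (pump ∨ open) → (cold ∧ fan) = False
        pump ∨ open = True
        cold ∧ fan = False
The formula evaluates to True.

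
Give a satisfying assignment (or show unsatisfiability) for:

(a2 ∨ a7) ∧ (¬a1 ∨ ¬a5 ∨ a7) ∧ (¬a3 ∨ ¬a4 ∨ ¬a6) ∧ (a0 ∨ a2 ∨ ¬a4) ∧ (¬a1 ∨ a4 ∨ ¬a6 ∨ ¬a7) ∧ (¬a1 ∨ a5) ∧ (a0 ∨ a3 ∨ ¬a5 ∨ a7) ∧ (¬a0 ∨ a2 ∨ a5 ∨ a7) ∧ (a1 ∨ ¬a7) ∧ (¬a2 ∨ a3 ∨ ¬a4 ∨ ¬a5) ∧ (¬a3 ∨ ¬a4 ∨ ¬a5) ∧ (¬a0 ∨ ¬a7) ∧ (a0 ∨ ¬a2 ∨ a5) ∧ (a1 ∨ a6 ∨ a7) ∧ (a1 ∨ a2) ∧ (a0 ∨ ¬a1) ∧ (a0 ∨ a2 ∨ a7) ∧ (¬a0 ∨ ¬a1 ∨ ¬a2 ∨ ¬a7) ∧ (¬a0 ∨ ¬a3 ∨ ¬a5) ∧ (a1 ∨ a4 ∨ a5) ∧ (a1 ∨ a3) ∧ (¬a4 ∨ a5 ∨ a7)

Set a0 = False.
  then (a0 ∨ ¬a1) forces a1 = False.
  then (a1 ∨ a3) forces a3 = True.
  then (a1 ∨ ¬a7) forces a7 = False.
  then (a1 ∨ a6 ∨ a7) forces a6 = True.
  then (a1 ∨ a2) forces a2 = True.
  then (¬a3 ∨ ¬a4 ∨ ¬a6) forces a4 = False.
  then (a0 ∨ ¬a2 ∨ a5) forces a5 = True.
All clauses satisfied.

a0=F, a1=F, a2=T, a3=T, a4=F, a5=T, a6=T, a7=F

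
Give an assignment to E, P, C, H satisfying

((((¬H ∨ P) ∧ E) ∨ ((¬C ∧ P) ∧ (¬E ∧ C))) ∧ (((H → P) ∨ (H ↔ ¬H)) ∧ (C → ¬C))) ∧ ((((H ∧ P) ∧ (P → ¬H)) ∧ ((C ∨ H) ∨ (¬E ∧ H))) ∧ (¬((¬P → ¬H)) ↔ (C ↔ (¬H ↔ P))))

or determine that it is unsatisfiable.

Case H = True: the formula simplifies to (((P ∧ E) ∨ ((¬C ∧ P) ∧ (¬E ∧ C))) ∧ (P ∧ (C → ¬C))) ∧ ((P ∧ ¬P) ∧ (¬P ↔ (C ↔ ¬P))).
  P = True: the conjunct ¬P is False.
  P = False: the conjunct (P ∧ E) ∨ ((¬C ∧ P) ∧ (¬E ∧ C)) becomes (False ∧ E) ∨ (False ∧ (¬E ∧ C)) = False.
Case H = False: the conjunct H is False.
Both cases fail — unsatisfiable.

No satisfying assignment exists.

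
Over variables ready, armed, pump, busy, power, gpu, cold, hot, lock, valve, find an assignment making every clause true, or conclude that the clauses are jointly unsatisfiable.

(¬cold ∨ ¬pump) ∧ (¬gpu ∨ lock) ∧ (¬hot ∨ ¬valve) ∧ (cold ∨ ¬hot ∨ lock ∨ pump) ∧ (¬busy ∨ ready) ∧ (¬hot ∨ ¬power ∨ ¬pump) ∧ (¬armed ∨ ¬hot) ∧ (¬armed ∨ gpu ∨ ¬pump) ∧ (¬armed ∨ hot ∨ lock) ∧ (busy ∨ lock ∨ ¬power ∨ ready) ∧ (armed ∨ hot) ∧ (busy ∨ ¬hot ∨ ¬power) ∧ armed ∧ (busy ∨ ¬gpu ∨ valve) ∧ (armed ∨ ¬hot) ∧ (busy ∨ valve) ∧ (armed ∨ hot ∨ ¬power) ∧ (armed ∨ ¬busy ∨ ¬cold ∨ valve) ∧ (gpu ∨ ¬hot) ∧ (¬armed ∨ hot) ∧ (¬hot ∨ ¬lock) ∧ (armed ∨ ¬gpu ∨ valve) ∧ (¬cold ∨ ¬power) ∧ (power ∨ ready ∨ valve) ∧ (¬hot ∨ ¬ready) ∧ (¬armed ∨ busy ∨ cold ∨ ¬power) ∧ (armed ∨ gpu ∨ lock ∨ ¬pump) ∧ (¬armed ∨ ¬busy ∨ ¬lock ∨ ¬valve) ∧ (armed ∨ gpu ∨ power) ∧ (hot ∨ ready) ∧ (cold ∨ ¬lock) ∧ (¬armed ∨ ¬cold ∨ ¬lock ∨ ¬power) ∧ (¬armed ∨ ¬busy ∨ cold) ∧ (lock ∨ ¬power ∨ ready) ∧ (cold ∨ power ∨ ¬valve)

Unsatisfiable

Case armed = True:
  (¬armed ∨ ¬hot) forces hot = False.
  Clause (¬armed ∨ hot) is falsified — contradiction.
Case armed = False:
  Clause (armed) is falsified — contradiction.
Both cases fail, so the formula is unsatisfiable.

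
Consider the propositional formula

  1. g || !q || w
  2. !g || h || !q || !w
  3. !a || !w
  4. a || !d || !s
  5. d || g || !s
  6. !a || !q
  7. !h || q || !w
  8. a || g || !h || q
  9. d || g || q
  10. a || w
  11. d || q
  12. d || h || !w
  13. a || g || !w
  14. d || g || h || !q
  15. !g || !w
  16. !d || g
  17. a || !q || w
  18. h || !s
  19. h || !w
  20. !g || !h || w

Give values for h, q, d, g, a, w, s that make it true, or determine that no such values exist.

Set h = False.
  then (h || !s) forces s = False.
  then (h || !w) forces w = False.
  then (a || w) forces a = True.
  then (!a || !q) forces q = False.
  then (d || q) forces d = True.
  then (!d || g) forces g = True.
All clauses satisfied.

h = False; q = False; d = True; g = True; a = True; w = False; s = False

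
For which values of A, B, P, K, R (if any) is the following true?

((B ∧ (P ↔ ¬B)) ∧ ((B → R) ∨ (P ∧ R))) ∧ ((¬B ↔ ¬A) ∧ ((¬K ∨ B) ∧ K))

A: True, B: True, P: False, K: True, R: True

  (B ∧ (P ↔ ¬B)) ∧ ((B → R) ∨ (P ∧ R)) = True
    B ∧ (P ↔ ¬B) = True
      P ↔ ¬B = True
        ¬B = False
    (B → R) ∨ (P ∧ R) = True
      B → R = True
      P ∧ R = False
  (¬B ↔ ¬A) ∧ ((¬K ∨ B) ∧ K) = True
    ¬B ↔ ¬A = True
      ¬B = False
      ¬A = False
    (¬K ∨ B) ∧ K = True
      ¬K ∨ B = True
        ¬K = False
Both conjuncts True, so the formula holds.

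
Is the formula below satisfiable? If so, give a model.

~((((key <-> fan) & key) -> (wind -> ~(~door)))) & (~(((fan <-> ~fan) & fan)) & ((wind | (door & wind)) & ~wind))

No satisfying assignment exists.

Case wind = True: the conjunct ~wind is False.
Case wind = False: the conjunct ~((((key <-> fan) & key) -> (wind -> ~(~door)))) becomes ~((((key <-> fan) & key) -> True)) = False.
Both cases fail — unsatisfiable.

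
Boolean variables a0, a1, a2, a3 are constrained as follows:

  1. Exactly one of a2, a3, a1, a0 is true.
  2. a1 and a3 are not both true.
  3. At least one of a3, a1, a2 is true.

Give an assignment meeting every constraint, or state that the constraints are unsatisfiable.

a0=F, a1=F, a2=F, a3=T

  (1) {a2, a3, a1, a0}: 1 true — exactly one ✓
  (2) a1=F, a3=T — not both ✓
  (3) {a3, a1, a2}: 1 true — at least one ✓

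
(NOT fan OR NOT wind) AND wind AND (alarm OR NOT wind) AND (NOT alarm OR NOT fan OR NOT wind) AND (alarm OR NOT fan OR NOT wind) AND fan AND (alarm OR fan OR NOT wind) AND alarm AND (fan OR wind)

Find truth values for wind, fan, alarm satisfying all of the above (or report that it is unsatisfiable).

Unsatisfiable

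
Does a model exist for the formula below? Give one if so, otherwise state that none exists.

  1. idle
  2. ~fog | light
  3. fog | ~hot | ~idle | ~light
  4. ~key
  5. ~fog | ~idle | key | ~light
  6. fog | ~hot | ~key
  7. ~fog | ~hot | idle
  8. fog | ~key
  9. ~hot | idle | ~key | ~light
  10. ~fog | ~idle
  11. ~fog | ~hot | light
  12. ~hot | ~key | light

idle = True; hot = True; fog = False; key = False; light = False

Unit clause (idle) forces idle = True.
Unit clause (~key) forces key = False.
In (~fog | ~idle) only ~fog is left, so fog = False.
Set hot = True.
  then (fog | ~hot | ~idle | ~light) forces light = False.
All clauses satisfied.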